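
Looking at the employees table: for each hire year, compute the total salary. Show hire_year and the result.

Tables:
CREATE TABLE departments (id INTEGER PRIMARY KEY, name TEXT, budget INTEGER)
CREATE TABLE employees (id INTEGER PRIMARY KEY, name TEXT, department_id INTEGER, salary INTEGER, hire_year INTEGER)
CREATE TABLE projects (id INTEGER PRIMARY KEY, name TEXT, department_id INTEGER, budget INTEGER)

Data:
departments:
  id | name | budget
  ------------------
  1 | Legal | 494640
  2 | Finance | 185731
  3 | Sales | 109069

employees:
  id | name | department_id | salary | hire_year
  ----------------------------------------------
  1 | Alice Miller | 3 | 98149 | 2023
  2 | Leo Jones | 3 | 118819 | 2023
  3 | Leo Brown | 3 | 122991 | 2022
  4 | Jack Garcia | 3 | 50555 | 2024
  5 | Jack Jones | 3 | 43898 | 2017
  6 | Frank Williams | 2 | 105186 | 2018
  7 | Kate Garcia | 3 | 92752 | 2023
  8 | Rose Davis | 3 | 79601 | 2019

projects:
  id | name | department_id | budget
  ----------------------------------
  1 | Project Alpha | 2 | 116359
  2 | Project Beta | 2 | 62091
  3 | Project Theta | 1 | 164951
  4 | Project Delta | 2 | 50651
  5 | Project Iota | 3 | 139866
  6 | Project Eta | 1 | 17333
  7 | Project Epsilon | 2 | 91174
SELECT hire_year, SUM(salary) AS sum_salary FROM employees GROUP BY hire_year

Execution result:
hire_year | sum_salary
2017 | 43898
2018 | 105186
2019 | 79601
2022 | 122991
2023 | 309720
2024 | 50555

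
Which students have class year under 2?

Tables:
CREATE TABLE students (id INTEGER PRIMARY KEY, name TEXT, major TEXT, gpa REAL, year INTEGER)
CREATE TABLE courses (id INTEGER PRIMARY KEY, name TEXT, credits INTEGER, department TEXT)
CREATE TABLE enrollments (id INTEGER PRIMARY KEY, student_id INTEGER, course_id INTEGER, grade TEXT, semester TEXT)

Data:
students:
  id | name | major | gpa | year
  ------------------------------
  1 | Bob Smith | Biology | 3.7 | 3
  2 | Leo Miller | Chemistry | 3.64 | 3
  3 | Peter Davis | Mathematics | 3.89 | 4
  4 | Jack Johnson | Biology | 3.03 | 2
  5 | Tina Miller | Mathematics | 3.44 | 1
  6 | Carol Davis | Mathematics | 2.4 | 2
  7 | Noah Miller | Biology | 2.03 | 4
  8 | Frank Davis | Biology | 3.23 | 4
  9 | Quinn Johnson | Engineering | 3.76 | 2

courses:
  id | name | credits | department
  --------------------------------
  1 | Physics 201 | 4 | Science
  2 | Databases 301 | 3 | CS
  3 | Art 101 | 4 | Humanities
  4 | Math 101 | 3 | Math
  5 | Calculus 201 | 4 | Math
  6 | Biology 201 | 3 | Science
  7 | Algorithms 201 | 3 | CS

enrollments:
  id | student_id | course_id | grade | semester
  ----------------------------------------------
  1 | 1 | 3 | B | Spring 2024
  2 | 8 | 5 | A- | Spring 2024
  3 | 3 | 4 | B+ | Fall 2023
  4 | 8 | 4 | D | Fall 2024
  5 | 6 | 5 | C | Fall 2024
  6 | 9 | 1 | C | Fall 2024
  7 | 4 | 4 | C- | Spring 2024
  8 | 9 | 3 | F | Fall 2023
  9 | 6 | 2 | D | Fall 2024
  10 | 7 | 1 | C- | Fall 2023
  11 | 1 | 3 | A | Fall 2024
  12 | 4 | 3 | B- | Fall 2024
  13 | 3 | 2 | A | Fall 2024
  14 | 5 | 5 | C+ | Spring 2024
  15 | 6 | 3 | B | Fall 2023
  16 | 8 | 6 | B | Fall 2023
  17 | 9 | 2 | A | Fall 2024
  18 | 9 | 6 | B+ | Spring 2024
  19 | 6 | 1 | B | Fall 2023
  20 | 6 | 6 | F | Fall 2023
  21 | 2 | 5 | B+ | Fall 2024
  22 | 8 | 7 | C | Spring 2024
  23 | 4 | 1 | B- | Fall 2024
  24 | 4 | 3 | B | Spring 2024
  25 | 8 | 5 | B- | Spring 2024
SELECT name, year FROM students WHERE year < 2

Execution result:
name | year
Tina Miller | 1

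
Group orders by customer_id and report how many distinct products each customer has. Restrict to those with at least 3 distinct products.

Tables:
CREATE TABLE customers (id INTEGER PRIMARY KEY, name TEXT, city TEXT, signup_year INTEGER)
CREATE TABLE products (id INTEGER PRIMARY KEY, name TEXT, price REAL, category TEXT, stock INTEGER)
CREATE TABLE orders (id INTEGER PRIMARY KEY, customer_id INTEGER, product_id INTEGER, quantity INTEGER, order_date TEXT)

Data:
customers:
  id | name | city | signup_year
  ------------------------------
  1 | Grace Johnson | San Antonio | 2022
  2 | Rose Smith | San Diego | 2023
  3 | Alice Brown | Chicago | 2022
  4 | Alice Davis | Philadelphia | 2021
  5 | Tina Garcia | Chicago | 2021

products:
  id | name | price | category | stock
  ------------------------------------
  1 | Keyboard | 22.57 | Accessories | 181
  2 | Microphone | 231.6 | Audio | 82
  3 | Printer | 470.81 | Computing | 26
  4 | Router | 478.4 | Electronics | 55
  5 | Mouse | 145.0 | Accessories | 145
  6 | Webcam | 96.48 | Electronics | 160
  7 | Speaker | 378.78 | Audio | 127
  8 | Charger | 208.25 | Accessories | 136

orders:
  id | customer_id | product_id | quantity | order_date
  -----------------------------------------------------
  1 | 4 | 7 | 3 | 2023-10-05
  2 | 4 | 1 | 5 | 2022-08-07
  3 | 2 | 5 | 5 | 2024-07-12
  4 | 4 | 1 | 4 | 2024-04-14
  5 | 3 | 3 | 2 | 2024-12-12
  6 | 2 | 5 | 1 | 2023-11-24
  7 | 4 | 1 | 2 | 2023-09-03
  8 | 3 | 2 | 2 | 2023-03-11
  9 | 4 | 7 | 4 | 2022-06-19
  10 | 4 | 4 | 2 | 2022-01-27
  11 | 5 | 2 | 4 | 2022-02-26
SELECT customer_id, COUNT(DISTINCT product_id) AS distinct_product_count FROM orders GROUP BY customer_id HAVING COUNT(DISTINCT product_id) >= 3

Execution result:
customer_id | distinct_product_count
4 | 3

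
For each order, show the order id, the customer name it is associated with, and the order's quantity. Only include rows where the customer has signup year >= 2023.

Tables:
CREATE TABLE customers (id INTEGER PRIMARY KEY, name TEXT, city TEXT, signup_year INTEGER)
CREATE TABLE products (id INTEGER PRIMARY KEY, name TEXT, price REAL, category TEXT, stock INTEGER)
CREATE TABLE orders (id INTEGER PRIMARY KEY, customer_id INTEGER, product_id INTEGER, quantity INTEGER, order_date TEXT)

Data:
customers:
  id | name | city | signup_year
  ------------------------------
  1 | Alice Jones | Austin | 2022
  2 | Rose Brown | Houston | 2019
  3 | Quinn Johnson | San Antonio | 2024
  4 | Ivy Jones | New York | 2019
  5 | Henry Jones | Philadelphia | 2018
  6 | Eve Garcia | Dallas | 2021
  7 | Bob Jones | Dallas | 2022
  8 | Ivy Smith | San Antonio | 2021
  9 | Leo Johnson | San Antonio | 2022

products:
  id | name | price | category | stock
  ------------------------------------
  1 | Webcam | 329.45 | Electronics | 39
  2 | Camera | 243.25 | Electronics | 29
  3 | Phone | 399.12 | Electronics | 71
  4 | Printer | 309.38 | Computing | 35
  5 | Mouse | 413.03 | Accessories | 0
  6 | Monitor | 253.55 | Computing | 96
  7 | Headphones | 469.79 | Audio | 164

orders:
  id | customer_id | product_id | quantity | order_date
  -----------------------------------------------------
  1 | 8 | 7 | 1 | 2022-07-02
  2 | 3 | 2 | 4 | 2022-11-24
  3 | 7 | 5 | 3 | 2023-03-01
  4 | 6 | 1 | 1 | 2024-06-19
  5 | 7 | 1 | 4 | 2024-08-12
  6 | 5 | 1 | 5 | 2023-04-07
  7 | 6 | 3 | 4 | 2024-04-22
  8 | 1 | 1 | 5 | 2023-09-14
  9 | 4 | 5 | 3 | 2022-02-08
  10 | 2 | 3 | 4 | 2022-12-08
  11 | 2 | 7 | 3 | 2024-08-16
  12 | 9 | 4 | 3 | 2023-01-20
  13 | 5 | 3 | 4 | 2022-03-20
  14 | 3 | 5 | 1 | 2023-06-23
SELECT c.id, p.name AS customer, c.quantity FROM orders c JOIN customers p ON c.customer_id = p.id WHERE p.signup_year >= 2023

Execution result:
id | customer | quantity
2 | Quinn Johnson | 4
14 | Quinn Johnson | 1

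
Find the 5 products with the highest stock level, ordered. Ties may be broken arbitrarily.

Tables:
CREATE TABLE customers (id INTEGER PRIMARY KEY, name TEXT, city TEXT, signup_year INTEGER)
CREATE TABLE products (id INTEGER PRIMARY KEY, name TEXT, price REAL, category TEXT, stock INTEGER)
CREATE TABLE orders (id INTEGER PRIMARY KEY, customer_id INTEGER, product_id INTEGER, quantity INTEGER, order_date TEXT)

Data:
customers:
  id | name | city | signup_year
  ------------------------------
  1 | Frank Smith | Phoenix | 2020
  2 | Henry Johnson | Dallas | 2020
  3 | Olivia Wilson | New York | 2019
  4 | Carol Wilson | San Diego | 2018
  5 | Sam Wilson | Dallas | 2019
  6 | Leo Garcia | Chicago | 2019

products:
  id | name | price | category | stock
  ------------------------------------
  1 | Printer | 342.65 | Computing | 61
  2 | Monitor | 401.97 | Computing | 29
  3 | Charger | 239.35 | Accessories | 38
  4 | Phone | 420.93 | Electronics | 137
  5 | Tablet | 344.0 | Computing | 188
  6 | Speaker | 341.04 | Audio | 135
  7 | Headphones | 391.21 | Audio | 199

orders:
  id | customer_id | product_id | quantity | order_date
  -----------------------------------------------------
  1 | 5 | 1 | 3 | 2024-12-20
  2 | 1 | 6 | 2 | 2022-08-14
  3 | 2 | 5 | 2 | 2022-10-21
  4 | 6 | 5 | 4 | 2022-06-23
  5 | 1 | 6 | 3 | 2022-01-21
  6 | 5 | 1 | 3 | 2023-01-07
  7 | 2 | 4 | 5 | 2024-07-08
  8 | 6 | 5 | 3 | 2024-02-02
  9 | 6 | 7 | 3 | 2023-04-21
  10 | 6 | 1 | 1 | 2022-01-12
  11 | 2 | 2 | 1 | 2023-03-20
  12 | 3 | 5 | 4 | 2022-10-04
SELECT name, stock FROM products ORDER BY stock DESC LIMIT 5

Execution result:
name | stock
Headphones | 199
Tablet | 188
Phone | 137
Speaker | 135
Printer | 61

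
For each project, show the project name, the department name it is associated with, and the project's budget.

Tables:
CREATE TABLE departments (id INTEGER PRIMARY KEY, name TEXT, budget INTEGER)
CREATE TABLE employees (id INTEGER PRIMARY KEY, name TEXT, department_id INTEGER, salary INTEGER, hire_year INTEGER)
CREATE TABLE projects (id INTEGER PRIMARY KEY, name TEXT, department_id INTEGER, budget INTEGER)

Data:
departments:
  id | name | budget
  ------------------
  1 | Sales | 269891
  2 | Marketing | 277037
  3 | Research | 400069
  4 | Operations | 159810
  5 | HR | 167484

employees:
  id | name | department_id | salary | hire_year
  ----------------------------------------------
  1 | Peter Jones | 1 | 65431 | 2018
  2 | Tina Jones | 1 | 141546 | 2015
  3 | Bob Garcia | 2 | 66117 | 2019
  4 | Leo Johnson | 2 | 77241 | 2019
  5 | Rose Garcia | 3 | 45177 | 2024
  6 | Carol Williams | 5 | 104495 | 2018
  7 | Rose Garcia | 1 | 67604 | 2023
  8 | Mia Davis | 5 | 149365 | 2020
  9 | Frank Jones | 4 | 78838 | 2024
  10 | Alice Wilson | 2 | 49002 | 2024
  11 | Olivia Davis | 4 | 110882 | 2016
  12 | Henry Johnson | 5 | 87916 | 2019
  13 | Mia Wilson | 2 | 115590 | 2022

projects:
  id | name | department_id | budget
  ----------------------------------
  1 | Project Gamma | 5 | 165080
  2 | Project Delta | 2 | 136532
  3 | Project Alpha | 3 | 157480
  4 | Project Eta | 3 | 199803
SELECT c.name, p.name AS department, c.budget FROM projects c JOIN departments p ON c.department_id = p.id

Execution result:
name | department | budget
Project Gamma | HR | 165080
Project Delta | Marketing | 136532
Project Alpha | Research | 157480
Project Eta | Research | 199803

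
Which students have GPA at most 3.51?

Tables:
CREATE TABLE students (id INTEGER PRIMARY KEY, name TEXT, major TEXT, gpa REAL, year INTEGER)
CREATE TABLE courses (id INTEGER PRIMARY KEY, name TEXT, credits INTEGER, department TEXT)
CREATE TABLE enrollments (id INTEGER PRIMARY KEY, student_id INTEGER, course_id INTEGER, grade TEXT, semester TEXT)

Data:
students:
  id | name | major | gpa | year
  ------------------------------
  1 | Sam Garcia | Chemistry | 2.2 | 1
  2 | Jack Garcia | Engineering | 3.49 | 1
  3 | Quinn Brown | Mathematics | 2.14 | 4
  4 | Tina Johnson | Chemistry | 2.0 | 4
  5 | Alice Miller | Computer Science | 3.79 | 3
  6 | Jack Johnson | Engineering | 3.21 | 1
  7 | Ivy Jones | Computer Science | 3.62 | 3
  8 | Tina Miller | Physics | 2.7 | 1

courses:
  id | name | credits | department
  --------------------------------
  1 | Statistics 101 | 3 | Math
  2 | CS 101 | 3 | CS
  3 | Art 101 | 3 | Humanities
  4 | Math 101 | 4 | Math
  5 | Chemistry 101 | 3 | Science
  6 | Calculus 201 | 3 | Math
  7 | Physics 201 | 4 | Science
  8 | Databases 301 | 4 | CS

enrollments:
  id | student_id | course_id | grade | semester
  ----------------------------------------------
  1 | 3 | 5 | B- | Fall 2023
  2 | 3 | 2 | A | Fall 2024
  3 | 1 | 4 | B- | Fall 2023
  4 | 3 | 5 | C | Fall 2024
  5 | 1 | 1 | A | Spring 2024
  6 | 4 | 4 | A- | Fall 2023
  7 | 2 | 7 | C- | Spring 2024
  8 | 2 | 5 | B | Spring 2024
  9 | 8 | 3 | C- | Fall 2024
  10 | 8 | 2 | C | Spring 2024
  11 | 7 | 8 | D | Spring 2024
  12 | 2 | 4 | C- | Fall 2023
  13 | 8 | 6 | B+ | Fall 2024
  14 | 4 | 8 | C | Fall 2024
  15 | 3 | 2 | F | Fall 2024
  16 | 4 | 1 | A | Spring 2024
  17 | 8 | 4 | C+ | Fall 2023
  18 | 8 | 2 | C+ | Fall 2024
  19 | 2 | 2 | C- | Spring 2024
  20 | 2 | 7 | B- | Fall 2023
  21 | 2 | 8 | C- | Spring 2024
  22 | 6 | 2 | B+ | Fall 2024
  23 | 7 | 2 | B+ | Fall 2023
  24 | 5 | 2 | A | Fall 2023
SELECT name, gpa FROM students WHERE gpa <= 3.51

Execution result:
name | gpa
Sam Garcia | 2.20
Jack Garcia | 3.49
Quinn Brown | 2.14
Tina Johnson | 2.00
Jack Johnson | 3.21
Tina Miller | 2.70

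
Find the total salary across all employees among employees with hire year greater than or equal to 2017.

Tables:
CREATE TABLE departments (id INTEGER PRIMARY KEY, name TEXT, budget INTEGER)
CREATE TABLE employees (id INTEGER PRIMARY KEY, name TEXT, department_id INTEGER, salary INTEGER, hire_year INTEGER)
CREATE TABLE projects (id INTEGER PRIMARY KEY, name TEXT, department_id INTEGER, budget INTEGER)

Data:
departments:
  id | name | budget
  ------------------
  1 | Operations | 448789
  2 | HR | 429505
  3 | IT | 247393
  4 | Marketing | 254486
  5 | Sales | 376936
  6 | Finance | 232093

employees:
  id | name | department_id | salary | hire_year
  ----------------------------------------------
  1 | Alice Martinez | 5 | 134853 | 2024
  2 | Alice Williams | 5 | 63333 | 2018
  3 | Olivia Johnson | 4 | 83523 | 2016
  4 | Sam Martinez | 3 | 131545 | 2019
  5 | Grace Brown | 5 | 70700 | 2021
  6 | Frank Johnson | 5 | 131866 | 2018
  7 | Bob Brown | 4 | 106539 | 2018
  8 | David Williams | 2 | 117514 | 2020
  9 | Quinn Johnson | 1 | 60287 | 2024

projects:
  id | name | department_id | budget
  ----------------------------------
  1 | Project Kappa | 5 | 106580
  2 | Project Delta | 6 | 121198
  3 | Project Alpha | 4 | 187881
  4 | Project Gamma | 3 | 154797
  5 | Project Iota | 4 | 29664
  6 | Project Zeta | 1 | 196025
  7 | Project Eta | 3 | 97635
SELECT SUM(salary) FROM employees WHERE hire_year >= 2017

Execution result:
816637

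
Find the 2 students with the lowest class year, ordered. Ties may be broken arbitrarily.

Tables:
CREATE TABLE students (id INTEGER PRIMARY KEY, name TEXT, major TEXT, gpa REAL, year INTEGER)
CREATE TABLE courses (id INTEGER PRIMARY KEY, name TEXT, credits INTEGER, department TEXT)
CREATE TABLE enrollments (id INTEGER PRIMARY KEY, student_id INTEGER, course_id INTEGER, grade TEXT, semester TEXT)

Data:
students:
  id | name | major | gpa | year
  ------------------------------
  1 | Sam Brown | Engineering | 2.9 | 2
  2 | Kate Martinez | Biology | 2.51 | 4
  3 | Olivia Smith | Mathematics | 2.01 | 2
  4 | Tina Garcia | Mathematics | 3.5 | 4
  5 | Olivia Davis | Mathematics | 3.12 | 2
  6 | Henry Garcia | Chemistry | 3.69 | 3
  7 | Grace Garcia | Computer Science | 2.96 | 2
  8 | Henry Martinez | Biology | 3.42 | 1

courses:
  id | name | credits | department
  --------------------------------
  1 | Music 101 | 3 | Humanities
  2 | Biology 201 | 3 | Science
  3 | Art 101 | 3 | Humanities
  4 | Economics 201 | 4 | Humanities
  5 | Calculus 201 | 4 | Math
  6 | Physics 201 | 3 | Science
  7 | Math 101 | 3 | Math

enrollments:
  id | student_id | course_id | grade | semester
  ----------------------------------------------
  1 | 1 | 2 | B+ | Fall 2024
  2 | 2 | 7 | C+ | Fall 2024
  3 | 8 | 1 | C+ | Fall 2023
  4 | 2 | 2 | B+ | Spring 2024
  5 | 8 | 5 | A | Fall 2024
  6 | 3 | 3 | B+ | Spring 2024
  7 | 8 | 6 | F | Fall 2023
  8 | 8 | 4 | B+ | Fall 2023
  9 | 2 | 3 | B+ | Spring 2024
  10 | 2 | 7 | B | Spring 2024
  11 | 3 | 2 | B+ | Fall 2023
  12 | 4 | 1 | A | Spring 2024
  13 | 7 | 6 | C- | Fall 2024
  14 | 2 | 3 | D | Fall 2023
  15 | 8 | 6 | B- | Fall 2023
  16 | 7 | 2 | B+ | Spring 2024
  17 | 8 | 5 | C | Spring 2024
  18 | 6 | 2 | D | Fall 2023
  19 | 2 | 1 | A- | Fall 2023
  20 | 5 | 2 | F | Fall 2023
SELECT name, year FROM students ORDER BY year ASC LIMIT 2

Execution result:
name | year
Henry Martinez | 1
Sam Brown | 2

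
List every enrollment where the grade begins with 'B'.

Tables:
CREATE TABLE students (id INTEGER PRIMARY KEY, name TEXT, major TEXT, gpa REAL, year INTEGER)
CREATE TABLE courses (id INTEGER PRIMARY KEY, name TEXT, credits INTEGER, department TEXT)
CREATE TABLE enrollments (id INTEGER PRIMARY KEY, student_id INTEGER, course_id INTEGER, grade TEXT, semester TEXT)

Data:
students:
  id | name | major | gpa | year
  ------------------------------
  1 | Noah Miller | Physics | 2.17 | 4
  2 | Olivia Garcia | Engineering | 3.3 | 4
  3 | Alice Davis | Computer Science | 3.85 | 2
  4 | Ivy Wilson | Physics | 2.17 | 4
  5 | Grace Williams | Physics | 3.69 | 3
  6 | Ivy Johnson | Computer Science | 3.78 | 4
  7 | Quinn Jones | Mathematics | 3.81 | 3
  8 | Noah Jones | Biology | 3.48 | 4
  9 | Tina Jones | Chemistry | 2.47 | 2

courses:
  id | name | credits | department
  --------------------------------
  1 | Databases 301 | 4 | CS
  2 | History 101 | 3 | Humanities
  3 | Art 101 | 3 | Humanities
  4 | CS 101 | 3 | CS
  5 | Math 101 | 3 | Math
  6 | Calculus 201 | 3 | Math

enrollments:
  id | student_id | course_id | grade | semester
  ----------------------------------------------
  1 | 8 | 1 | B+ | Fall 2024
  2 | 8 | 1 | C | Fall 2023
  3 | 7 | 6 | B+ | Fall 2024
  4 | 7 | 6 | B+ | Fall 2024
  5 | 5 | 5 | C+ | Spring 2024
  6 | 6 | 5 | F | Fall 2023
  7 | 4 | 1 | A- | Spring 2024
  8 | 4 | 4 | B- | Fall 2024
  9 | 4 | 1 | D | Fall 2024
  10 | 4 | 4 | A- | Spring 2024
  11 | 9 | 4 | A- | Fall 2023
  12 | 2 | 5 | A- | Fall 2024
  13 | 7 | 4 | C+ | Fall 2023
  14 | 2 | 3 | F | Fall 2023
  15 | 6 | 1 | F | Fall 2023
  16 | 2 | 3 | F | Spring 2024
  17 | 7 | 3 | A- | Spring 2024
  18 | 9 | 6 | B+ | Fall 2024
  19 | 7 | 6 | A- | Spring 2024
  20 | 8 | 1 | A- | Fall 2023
SELECT id, grade FROM enrollments WHERE grade LIKE 'B%'

Execution result:
id | grade
1 | B+
3 | B+
4 | B+
8 | B-
18 | B+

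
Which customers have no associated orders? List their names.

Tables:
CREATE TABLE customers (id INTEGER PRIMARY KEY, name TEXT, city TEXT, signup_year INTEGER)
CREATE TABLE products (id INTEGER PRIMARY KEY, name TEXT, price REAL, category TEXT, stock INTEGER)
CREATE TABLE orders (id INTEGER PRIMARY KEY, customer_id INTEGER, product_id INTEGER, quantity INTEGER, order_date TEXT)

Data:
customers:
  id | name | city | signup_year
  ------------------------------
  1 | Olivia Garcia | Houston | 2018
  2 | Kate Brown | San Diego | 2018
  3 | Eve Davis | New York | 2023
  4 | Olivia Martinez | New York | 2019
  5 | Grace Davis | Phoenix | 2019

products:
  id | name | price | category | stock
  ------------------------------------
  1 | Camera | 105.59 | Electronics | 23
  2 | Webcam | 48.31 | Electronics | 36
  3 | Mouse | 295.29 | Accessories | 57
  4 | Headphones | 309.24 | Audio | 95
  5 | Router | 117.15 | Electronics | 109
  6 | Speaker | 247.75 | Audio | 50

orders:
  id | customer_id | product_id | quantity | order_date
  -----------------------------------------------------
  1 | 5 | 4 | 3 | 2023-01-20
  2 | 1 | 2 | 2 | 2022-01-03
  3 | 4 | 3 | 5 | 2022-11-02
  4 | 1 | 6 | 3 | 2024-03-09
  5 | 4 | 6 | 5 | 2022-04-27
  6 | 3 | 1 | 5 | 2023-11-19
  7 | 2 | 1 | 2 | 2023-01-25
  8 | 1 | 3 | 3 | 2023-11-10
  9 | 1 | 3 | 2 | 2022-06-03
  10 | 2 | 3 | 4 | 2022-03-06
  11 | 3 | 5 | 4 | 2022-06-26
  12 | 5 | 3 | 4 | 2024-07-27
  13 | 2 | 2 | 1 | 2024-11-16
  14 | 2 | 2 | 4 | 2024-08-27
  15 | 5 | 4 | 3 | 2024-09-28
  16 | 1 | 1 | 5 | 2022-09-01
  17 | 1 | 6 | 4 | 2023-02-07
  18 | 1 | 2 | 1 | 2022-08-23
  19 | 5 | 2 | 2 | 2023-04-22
SELECT p.name FROM customers p LEFT JOIN orders c ON c.customer_id = p.id WHERE c.id IS NULL

Execution result:
(no rows)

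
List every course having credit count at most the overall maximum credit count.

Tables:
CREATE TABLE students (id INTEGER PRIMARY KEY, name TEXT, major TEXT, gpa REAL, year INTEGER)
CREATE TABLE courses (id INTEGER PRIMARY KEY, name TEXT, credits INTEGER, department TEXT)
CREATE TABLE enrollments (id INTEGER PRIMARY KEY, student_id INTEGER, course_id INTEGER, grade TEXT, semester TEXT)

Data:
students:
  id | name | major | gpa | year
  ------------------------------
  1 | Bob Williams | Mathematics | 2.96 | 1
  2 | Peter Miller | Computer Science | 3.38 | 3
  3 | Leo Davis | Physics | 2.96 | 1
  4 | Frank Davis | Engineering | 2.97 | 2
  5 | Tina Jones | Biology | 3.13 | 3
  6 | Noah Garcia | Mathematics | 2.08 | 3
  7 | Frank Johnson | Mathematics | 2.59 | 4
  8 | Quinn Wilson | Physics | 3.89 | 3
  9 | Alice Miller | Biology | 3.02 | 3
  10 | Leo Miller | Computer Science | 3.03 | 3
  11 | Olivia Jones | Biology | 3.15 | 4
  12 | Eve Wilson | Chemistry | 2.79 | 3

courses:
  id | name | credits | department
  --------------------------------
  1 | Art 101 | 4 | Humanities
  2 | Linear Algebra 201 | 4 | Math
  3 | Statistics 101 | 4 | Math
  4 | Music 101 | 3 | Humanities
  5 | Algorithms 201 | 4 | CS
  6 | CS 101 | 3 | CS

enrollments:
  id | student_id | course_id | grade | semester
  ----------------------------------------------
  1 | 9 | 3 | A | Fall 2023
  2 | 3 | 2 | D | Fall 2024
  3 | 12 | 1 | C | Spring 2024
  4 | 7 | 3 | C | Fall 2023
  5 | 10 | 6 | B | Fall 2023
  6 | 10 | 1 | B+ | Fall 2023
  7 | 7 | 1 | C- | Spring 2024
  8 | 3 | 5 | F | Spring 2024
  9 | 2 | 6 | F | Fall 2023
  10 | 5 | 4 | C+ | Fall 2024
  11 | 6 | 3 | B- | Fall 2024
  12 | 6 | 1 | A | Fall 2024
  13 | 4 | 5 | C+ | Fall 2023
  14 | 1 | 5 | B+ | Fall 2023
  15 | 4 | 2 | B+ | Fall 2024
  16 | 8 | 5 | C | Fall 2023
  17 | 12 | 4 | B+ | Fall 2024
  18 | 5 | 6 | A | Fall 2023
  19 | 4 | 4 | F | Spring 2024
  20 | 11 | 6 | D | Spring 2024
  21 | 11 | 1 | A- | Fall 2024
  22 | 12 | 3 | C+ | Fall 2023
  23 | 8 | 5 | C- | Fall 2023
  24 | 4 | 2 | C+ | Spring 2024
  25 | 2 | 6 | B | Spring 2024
SELECT name, credits FROM courses WHERE credits <= (SELECT MAX(credits) FROM courses)

Execution result:
name | credits
Art 101 | 4
Linear Algebra 201 | 4
Statistics 101 | 4
Music 101 | 3
Algorithms 201 | 4
CS 101 | 3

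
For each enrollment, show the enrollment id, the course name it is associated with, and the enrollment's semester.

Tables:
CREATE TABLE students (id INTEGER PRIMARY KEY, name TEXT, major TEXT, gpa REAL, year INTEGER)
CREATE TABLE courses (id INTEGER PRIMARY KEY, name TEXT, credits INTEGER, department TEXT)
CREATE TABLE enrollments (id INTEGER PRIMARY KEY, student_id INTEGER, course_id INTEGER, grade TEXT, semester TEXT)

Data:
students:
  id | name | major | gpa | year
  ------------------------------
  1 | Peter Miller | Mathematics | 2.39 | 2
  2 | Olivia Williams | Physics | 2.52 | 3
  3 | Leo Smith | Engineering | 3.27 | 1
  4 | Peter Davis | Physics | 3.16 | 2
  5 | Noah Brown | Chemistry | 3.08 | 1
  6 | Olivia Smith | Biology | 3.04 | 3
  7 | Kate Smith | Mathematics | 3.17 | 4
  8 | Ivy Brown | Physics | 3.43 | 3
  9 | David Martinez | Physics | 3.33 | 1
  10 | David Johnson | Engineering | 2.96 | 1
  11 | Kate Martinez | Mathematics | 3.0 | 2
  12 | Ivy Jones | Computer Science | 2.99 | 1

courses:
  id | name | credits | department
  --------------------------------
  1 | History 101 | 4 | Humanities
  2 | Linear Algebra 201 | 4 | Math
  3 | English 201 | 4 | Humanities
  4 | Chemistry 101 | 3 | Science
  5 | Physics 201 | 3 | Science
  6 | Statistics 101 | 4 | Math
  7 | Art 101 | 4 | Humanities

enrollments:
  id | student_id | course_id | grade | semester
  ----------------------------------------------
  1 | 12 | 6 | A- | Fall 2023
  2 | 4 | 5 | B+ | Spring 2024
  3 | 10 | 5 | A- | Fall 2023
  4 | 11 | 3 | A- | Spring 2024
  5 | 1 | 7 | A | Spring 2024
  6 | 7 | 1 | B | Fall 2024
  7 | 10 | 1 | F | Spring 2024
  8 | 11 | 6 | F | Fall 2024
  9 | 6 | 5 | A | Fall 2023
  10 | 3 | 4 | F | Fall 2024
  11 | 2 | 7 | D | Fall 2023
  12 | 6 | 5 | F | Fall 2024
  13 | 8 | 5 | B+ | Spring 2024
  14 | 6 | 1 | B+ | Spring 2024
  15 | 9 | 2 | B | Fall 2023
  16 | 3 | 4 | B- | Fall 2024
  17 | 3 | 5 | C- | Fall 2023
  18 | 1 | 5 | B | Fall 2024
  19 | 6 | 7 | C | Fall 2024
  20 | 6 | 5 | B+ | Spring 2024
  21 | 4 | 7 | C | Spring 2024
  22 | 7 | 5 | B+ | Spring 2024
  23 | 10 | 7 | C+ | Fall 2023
SELECT c.id, p.name AS course, c.semester FROM enrollments c JOIN courses p ON c.course_id = p.id

Execution result:
id | course | semester
1 | Statistics 101 | Fall 2023
2 | Physics 201 | Spring 2024
3 | Physics 201 | Fall 2023
4 | English 201 | Spring 2024
5 | Art 101 | Spring 2024
6 | History 101 | Fall 2024
7 | History 101 | Spring 2024
8 | Statistics 101 | Fall 2024
9 | Physics 201 | Fall 2023
10 | Chemistry 101 | Fall 2024
11 | Art 101 | Fall 2023
12 | Physics 201 | Fall 2024
13 | Physics 201 | Spring 2024
14 | History 101 | Spring 2024
15 | Linear Algebra 201 | Fall 2023
16 | Chemistry 101 | Fall 2024
17 | Physics 201 | Fall 2023
18 | Physics 201 | Fall 2024
19 | Art 101 | Fall 2024
20 | Physics 201 | Spring 2024
21 | Art 101 | Spring 2024
22 | Physics 201 | Spring 2024
23 | Art 101 | Fall 2023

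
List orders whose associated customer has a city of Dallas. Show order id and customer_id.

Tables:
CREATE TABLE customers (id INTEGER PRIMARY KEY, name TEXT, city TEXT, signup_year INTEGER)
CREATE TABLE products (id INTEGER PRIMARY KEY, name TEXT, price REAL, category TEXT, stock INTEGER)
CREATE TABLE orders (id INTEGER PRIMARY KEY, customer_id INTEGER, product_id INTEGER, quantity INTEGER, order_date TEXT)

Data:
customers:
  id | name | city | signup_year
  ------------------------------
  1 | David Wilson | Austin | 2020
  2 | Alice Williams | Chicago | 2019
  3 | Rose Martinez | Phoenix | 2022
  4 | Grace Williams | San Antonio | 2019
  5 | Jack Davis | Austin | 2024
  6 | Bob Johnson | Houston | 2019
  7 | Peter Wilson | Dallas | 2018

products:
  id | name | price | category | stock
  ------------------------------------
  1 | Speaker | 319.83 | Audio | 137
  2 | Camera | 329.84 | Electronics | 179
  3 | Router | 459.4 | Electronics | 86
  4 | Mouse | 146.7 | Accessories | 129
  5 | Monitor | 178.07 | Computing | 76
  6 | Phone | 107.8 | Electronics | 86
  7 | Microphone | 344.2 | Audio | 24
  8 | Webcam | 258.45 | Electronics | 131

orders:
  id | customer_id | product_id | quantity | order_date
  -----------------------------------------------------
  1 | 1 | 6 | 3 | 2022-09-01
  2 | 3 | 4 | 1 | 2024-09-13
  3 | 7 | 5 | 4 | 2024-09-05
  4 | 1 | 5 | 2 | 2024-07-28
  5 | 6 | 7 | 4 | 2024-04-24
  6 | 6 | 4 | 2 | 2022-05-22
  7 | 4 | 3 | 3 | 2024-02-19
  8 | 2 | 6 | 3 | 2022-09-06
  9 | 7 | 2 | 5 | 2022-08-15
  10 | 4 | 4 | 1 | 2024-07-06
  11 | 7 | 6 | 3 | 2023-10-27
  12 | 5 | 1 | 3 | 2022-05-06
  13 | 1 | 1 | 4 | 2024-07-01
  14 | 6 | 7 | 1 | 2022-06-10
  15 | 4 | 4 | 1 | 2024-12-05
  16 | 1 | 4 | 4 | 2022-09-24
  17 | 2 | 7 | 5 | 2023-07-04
SELECT id, customer_id FROM orders WHERE customer_id IN (SELECT id FROM customers WHERE city = 'Dallas')

Execution result:
id | customer_id
3 | 7
9 | 7
11 | 7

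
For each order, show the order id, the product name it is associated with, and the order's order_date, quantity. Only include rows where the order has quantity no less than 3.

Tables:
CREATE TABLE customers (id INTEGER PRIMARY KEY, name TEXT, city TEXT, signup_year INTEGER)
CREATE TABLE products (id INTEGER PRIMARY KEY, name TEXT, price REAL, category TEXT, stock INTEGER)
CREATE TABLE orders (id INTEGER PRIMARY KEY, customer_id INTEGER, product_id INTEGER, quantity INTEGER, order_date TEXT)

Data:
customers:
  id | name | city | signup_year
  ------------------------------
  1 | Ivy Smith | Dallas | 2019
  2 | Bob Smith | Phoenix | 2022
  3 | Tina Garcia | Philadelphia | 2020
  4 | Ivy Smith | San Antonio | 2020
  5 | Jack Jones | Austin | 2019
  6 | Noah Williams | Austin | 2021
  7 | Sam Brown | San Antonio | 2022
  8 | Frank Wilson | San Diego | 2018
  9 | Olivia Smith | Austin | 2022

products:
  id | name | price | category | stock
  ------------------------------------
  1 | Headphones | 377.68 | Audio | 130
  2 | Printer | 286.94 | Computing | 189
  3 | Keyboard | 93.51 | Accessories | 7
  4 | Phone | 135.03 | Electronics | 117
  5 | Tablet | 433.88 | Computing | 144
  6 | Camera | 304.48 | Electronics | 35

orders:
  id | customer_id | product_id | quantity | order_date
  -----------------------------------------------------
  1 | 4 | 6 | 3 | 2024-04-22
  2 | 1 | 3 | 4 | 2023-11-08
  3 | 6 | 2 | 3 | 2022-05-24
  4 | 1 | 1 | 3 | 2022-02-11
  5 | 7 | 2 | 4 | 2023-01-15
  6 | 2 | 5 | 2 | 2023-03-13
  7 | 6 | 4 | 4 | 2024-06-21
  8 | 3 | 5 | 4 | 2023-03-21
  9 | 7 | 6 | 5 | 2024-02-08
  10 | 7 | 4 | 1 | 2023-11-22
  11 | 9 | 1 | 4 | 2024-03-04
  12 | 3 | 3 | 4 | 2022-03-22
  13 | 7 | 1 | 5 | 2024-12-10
SELECT c.id, p.name AS product, c.order_date, c.quantity FROM orders c JOIN products p ON c.product_id = p.id WHERE c.quantity >= 3

Execution result:
id | product | order_date | quantity
1 | Camera | 2024-04-22 | 3
2 | Keyboard | 2023-11-08 | 4
3 | Printer | 2022-05-24 | 3
4 | Headphones | 2022-02-11 | 3
5 | Printer | 2023-01-15 | 4
7 | Phone | 2024-06-21 | 4
8 | Tablet | 2023-03-21 | 4
9 | Camera | 2024-02-08 | 5
11 | Headphones | 2024-03-04 | 4
12 | Keyboard | 2022-03-22 | 4
13 | Headphones | 2024-12-10 | 5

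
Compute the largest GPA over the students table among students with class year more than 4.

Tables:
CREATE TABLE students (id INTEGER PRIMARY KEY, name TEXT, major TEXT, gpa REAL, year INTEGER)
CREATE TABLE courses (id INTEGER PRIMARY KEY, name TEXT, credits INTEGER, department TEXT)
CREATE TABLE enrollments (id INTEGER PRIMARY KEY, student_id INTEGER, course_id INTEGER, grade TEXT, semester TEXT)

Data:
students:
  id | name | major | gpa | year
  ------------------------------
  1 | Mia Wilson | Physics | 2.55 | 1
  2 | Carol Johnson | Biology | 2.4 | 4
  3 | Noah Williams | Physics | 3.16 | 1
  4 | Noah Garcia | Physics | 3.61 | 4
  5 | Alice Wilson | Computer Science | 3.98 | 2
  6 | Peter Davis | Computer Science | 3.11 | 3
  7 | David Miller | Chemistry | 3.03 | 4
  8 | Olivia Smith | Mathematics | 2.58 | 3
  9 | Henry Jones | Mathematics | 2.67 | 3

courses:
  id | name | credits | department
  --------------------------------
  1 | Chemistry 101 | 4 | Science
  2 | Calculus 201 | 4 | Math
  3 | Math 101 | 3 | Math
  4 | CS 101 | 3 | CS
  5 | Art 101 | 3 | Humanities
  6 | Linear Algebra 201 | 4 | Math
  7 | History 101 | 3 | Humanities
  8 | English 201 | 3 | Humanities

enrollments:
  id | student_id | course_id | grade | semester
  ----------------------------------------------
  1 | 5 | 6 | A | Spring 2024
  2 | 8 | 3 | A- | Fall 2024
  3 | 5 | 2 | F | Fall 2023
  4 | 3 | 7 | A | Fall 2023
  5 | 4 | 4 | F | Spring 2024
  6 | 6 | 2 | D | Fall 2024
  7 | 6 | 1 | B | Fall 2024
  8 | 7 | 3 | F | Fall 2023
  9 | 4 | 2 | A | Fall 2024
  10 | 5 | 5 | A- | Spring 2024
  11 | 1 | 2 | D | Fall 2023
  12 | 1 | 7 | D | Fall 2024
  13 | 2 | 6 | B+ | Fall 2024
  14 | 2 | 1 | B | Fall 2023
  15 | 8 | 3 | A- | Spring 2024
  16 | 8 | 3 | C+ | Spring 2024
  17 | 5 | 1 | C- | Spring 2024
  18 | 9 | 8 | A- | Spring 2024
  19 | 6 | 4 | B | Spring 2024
SELECT MAX(gpa) FROM students WHERE year > 4

Execution result:
NULL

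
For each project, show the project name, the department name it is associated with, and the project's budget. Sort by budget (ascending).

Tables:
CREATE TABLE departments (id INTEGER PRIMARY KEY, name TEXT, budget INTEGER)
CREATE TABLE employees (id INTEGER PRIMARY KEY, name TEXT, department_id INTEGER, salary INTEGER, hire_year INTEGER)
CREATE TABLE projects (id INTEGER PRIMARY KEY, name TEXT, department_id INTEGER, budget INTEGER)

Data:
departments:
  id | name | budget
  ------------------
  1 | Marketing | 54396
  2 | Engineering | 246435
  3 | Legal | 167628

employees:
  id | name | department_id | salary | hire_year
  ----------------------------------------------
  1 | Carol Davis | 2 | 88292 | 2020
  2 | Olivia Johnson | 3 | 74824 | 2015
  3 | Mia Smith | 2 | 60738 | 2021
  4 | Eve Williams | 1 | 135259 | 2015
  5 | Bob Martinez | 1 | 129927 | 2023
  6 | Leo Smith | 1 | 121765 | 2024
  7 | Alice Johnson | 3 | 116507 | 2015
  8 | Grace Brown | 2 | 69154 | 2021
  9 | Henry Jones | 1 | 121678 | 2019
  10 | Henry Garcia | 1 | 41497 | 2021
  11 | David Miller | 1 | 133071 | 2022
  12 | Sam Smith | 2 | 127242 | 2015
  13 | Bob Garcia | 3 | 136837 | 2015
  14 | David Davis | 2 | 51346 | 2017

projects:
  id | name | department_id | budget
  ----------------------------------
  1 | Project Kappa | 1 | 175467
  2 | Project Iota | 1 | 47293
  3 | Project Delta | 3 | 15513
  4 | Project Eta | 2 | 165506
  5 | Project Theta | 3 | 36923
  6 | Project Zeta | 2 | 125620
SELECT c.name, p.name AS department, c.budget FROM projects c JOIN departments p ON c.department_id = p.id ORDER BY c.budget ASC

Execution result:
name | department | budget
Project Delta | Legal | 15513
Project Theta | Legal | 36923
Project Iota | Marketing | 47293
Project Zeta | Engineering | 125620
Project Eta | Engineering | 165506
Project Kappa | Marketing | 175467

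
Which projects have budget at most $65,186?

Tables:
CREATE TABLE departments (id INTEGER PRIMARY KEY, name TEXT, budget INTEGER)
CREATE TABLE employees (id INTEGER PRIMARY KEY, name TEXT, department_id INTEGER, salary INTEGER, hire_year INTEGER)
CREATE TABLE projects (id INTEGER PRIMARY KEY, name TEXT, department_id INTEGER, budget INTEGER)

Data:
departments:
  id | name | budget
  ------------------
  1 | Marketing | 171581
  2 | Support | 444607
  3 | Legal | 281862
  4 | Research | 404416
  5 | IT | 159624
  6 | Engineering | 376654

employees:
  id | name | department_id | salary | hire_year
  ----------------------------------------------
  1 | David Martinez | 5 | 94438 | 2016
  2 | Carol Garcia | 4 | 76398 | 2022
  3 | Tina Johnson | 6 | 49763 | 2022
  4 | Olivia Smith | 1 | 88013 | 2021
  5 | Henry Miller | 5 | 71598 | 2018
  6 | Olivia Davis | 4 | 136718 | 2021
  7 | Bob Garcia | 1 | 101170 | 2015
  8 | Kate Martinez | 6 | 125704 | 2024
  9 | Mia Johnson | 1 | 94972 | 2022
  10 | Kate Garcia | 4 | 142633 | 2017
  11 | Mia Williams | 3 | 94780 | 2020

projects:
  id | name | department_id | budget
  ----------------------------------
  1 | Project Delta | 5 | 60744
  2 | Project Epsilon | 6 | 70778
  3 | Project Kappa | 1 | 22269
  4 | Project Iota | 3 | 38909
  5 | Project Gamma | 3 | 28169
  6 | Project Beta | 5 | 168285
SELECT name, budget FROM projects WHERE budget <= 65186

Execution result:
name | budget
Project Delta | 60744
Project Kappa | 22269
Project Iota | 38909
Project Gamma | 28169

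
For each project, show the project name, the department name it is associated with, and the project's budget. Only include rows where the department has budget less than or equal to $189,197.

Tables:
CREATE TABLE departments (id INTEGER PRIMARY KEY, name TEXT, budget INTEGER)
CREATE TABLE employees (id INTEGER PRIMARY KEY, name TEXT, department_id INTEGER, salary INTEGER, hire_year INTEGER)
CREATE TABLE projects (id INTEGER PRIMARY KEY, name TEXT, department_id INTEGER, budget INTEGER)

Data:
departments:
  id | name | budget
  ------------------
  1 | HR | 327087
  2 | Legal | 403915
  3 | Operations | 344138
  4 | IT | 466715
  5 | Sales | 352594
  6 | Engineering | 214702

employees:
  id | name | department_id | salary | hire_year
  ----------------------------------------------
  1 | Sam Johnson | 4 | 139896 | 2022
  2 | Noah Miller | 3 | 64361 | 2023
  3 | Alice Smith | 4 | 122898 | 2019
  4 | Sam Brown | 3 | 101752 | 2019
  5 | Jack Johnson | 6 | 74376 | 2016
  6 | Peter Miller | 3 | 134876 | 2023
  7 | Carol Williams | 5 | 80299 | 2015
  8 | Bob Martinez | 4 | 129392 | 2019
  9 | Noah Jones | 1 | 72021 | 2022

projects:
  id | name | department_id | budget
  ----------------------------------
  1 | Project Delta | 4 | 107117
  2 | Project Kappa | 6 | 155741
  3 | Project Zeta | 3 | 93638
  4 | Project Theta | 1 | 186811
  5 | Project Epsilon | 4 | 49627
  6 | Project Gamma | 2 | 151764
SELECT c.name, p.name AS department, c.budget FROM projects c JOIN departments p ON c.department_id = p.id WHERE p.budget <= 189197

Execution result:
(no rows)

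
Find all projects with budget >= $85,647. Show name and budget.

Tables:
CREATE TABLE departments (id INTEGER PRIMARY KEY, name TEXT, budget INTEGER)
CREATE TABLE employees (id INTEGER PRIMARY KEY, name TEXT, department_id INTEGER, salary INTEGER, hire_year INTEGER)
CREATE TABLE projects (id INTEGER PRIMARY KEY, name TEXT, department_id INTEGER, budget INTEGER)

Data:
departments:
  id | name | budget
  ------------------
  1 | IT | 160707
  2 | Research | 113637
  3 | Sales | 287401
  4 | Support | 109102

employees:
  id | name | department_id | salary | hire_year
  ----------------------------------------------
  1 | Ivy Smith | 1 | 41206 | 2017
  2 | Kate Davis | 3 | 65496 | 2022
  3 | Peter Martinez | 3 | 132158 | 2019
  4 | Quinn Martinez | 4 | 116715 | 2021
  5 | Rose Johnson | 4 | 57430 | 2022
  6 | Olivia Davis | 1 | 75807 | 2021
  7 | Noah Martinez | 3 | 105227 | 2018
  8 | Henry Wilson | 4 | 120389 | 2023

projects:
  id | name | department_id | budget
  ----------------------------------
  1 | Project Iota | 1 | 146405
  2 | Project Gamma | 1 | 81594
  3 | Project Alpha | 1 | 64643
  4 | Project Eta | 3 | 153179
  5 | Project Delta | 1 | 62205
SELECT name, budget FROM projects WHERE budget >= 85647

Execution result:
name | budget
Project Iota | 146405
Project Eta | 153179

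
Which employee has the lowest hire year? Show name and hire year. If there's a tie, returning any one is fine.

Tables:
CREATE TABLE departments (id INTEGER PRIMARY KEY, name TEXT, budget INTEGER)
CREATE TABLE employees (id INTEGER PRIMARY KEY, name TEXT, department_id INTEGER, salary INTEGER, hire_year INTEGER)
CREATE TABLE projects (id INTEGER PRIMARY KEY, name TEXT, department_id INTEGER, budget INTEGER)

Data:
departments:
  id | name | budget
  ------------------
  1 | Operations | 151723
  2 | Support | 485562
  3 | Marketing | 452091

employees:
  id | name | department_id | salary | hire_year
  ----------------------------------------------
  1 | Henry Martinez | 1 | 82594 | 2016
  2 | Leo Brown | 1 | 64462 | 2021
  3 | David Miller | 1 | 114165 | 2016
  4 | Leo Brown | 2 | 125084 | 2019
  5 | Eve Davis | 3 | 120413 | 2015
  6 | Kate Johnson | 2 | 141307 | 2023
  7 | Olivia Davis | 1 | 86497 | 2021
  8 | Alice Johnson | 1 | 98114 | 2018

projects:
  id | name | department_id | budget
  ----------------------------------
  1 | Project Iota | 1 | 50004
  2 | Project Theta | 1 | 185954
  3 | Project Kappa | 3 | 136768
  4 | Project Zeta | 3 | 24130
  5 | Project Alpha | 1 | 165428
SELECT name, hire_year FROM employees ORDER BY hire_year ASC LIMIT 1

Execution result:
name | hire_year
Eve Davis | 2015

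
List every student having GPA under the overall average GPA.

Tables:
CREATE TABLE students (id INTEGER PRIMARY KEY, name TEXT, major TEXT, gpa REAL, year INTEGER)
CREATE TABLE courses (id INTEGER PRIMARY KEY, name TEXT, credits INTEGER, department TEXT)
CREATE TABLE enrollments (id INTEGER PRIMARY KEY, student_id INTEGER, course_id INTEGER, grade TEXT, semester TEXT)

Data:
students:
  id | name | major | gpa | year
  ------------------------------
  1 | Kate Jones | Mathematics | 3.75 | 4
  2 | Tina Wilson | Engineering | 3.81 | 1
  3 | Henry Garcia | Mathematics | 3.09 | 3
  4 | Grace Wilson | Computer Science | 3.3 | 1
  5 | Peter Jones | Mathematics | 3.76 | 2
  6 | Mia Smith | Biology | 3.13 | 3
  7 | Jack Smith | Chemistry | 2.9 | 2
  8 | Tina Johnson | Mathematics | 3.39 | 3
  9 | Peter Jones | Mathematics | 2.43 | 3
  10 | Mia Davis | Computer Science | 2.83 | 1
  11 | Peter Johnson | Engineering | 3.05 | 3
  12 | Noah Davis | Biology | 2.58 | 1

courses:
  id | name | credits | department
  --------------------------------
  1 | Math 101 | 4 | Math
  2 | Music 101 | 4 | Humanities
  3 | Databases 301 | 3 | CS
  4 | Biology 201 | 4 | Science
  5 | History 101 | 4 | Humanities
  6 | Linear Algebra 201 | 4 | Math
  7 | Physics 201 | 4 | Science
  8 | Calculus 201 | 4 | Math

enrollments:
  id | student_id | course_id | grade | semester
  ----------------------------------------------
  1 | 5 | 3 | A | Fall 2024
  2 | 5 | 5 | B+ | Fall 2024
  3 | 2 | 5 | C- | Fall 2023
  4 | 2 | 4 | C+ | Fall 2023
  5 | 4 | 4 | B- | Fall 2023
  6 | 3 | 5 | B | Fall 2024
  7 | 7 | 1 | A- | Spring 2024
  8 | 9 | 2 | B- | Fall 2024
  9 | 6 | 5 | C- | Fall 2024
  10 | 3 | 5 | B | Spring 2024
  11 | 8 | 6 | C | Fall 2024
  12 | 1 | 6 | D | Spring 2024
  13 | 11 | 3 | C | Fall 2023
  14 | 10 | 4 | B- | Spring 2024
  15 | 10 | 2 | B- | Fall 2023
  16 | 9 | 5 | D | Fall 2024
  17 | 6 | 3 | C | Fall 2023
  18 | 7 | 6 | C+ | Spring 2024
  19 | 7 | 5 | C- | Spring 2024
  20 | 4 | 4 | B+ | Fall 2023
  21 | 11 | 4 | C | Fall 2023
SELECT name, gpa FROM students WHERE gpa < (SELECT AVG(gpa) FROM students)

Execution result:
name | gpa
Henry Garcia | 3.09
Mia Smith | 3.13
Jack Smith | 2.90
Peter Jones | 2.43
Mia Davis | 2.83
Peter Johnson | 3.05
Noah Davis | 2.58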